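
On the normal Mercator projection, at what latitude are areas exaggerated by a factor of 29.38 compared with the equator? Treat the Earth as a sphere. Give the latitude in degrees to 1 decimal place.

Mercator areal scale is sec²φ.
sec²φ = 29.38  ⇒  cos²φ = 0.03404  ⇒  cos φ = 0.1845.
φ = arccos(0.1845) ≈ 79.4°.

79.4°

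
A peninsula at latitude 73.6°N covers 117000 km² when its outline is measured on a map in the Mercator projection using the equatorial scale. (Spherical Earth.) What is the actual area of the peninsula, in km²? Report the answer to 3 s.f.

9330 km²

Mercator is conformal, so the point scale is isotropic: h = k = sec φ = 1/cos φ.
Areal scale = k² = sec²φ = 1/cos²(73.6°) = 1/0.2823² = 12.54.
True area = apparent / (areal scale) = 117000 / 12.54 ≈ 9330 km².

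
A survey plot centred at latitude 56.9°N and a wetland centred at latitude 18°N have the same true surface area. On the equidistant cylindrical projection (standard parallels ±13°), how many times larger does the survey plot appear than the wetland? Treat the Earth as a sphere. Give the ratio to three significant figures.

1.74

In the equirectangular projection with standard parallel φ₀ = 13° (x = Rλ cos φ₀, y = Rφ), meridians are true-scale (h = 1) and the parallel scale is k = cos φ₀ / cos φ.
Areal scale at 56.9°: h·k = 1.000 × 1.784 = 1.784.
Areal scale at 18°: h·k = 1.000 × 1.025 = 1.025.
Ratio = 1.784/1.025 ≈ 1.74.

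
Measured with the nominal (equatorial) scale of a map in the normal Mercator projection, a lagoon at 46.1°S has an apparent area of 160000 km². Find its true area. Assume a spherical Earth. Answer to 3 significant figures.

76900 km²

The Mercator projection is conformal; its linear scale factor is the same in every direction and equals sec φ = 1/cos φ.
Areal scale = k² = sec²φ = 1/cos²(46.1°) = 1/0.6934² = 2.080.
True area = apparent / (areal scale) = 160000 / 2.080 ≈ 76900 km².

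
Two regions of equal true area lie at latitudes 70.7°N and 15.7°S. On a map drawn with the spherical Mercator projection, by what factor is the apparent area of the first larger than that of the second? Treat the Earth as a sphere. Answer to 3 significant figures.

8.48

Mercator is conformal with k = sec φ, so areal scale = k² = sec²φ.
At 70.7°: sec²(70.7°) = 1/0.3305² = 9.154.
At 15.7°: sec²(15.7°) = 1/0.9627² = 1.079.
Ratio = 9.154/1.079 = cos²(15.7°)/cos²(70.7°) ≈ 8.48.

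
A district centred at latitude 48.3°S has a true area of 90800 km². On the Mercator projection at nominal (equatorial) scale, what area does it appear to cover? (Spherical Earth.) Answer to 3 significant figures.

205000 km²

For Mercator, h = k = sec φ (a conformal cylindrical projection has a single point scale, 1/cos φ).
Areal scale = k² = sec²φ = 1/cos²(48.3°) = 1/0.6652² = 2.260.
Apparent area = 90800 × 2.260 ≈ 205000 km².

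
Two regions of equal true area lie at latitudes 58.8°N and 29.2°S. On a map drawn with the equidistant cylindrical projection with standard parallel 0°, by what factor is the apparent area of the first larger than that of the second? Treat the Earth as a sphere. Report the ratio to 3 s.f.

For the equirectangular projection with φ₀ = 0 (plate carrée), h = 1 along meridians and k = sec φ along parallels.
Areal scale at 58.8°: h·k = 1.000 × 1.930 = 1.930.
Areal scale at 29.2°: h·k = 1.000 × 1.146 = 1.146.
Ratio = 1.930/1.146 ≈ 1.69.

1.69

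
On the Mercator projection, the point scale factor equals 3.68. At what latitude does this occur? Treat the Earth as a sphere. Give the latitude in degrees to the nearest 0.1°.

Mercator scale is k = sec φ = 1/cos φ.
1/cos φ = 3.68  ⇒  cos φ = 0.2717  ⇒  φ = arccos(0.2717) ≈ 74.2°.

74.2°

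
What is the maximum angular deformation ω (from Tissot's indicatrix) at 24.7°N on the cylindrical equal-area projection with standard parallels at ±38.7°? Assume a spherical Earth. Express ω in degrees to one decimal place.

17.3°

A cylindrical equal-area projection with standard parallel φ₀ has meridian scale h = cos φ / cos φ₀ and parallel scale k = cos φ₀ / cos φ (so areas are preserved, h·k = 1).
At 24.7°: h = 1.164, k = 0.8590; principal scales a = 1.164, b = 0.8590.
sin(ω/2) = (a − b)/(a + b) = 0.3051/2.023 = 0.1508, so ω = 2 arcsin(0.1508) ≈ 17.3°.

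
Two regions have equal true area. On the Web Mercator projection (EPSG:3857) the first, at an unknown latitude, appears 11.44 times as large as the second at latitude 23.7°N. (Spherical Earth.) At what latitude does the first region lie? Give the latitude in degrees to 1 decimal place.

For equal true areas on Mercator, apparent areas scale as sec²φ, so the ratio is cos²φ₂ / cos²φ₁.
cos²φ₂ / cos²φ₁ = 11.44  ⇒  cos φ₁ = cos 23.7° / √11.44 = 0.9157/3.382 = 0.2707.
φ₁ = arccos(0.2707) ≈ 74.3°.

74.3°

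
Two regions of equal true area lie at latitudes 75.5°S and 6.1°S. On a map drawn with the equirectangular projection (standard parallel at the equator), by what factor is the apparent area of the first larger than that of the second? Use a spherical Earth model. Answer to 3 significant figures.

For the equirectangular projection with φ₀ = 0 (plate carrée), h = 1 along meridians and k = sec φ along parallels.
Areal scale at 75.5°: h·k = 1.000 × 3.994 = 3.994.
Areal scale at 6.1°: h·k = 1.000 × 1.006 = 1.006.
Ratio = 3.994/1.006 ≈ 3.97.

3.97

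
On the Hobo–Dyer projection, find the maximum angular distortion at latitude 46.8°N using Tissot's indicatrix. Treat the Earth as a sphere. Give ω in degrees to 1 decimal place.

16.8°

Hobo–Dyer is a cylindrical equal-area projection with standard parallels at ±37.5°. Cylindrical equal-area (φ₀ = 37.5°): h = cos φ / cos 37.5° along meridians, k = cos 37.5° / cos φ along parallels; h·k = 1.
At 46.8°: h = 0.8629, k = 1.159; principal scales a = 1.159, b = 0.8629.
sin(ω/2) = (a − b)/(a + b) = 0.2961/2.022 = 0.1465, so ω = 2 arcsin(0.1465) ≈ 16.8°.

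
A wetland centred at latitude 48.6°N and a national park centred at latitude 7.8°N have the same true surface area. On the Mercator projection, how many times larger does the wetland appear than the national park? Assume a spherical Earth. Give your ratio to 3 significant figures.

On Mercator, area is exaggerated by sec²φ = 1/cos²φ.
At 48.6°: sec²(48.6°) = 1/0.6613² = 2.287.
At 7.8°: sec²(7.8°) = 1/0.9907² = 1.019.
Ratio = 2.287/1.019 = cos²(7.8°)/cos²(48.6°) ≈ 2.24.

2.24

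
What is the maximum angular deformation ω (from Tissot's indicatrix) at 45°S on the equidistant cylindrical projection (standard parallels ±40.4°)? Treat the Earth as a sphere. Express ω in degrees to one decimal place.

In the equirectangular projection with standard parallel φ₀ = 40.4° (x = Rλ cos φ₀, y = Rφ), meridians are true-scale (h = 1) and the parallel scale is k = cos φ₀ / cos φ.
At 45°: h = 1.000, k = 1.077; principal scales a = 1.077, b = 1.000.
sin(ω/2) = (a − b)/(a + b) = 0.07698/2.077 = 0.03706, so ω = 2 arcsin(0.03706) ≈ 4.2°.

4.2°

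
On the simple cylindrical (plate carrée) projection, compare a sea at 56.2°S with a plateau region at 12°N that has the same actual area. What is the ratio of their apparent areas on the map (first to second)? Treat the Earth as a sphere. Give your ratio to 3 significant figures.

Plate carrée maps x = Rλ, y = Rφ. The meridian scale is h = 1 and the parallel scale is k = 1/cos φ = sec φ.
Areal scale at 56.2°: h·k = 1.000 × 1.798 = 1.798.
Areal scale at 12°: h·k = 1.000 × 1.022 = 1.022.
Ratio = 1.798/1.022 ≈ 1.76.

1.76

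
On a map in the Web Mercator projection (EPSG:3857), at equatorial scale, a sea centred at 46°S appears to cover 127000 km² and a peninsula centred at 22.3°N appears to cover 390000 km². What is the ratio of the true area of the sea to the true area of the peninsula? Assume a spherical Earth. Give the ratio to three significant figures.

Mercator's areal exaggeration is sec²φ; hence true area = (apparent area) · cos²φ.
True area of sea: 127000 × cos²(46°) = 127000 × 0.4826 = 61280 km².
True area of peninsula: 390000 × cos²(22.3°) = 390000 × 0.8560 = 333800 km².
Ratio = 61280 / 333800 ≈ 0.184.

0.184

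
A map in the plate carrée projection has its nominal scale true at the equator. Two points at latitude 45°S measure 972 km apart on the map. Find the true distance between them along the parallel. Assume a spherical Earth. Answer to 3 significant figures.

In the plate carrée (x = Rλ, y = Rφ), meridians are true-scale (h = 1) and parallels are stretched by k = sec φ.
Along the parallel at 45°, map distances are exaggerated by k = sec 45° = 1.414.
True distance = 972 / 1.414 = 972 × cos 45° ≈ 687 km.

687 km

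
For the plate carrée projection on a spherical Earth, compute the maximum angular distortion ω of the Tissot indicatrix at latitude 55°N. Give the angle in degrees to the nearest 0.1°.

In the plate carrée (x = Rλ, y = Rφ), meridians are true-scale (h = 1) and parallels are stretched by k = sec φ.
At 55°: h = 1.000, k = 1.743; principal scales a = 1.743, b = 1.000.
sin(ω/2) = (a − b)/(a + b) = 0.7434/2.743 = 0.2710, so ω = 2 arcsin(0.2710) ≈ 31.4°.

31.4°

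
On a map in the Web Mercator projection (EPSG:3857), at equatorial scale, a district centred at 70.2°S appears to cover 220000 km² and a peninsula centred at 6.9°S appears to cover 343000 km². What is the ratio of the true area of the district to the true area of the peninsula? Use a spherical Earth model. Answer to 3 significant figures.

0.0747

Since Mercator area scale is 1/cos²φ, the true area equals the apparent area multiplied by cos²φ.
True area of district: 220000 × cos²(70.2°) = 220000 × 0.1147 = 25240 km².
True area of peninsula: 343000 × cos²(6.9°) = 343000 × 0.9856 = 338000 km².
Ratio = 25240 / 338000 ≈ 0.0747.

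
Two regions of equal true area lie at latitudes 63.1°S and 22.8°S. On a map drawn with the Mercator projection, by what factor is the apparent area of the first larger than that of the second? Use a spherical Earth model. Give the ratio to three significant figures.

Mercator areal scale is sec²φ.
At 63.1°: sec²(63.1°) = 1/0.4524² = 4.885.
At 22.8°: sec²(22.8°) = 1/0.9219² = 1.177.
Ratio = 4.885/1.177 = cos²(22.8°)/cos²(63.1°) ≈ 4.15.

4.15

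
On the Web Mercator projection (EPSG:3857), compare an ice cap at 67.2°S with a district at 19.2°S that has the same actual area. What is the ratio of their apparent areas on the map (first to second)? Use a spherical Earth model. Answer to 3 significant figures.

5.94

On Mercator, area is exaggerated by sec²φ = 1/cos²φ.
At 67.2°: sec²(67.2°) = 1/0.3875² = 6.659.
At 19.2°: sec²(19.2°) = 1/0.9444² = 1.121.
Ratio = 6.659/1.121 = cos²(19.2°)/cos²(67.2°) ≈ 5.94.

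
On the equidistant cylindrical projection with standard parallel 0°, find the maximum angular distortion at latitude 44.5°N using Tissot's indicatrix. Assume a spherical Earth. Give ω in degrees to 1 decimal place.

In the plate carrée (x = Rλ, y = Rφ), meridians are true-scale (h = 1) and parallels are stretched by k = sec φ.
At 44.5°: h = 1.000, k = 1.402; principal scales a = 1.402, b = 1.000.
sin(ω/2) = (a − b)/(a + b) = 0.4020/2.402 = 0.1674, so ω = 2 arcsin(0.1674) ≈ 19.3°.

19.3°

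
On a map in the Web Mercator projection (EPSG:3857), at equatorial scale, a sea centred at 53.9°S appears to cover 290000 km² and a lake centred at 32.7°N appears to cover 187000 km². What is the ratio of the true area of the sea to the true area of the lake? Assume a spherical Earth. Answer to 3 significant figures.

0.760

On Mercator the areal scale is sec²φ, so true area = apparent × cos²φ.
True area of sea: 290000 × cos²(53.9°) = 290000 × 0.3472 = 100700 km².
True area of lake: 187000 × cos²(32.7°) = 187000 × 0.7081 = 132400 km².
Ratio = 100700 / 132400 ≈ 0.760.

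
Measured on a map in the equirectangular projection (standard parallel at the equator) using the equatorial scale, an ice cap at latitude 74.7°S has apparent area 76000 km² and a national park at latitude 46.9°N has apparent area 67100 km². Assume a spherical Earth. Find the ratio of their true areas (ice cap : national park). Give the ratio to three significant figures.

Plate carrée has h = 1 and k = sec φ, giving areal scale sec φ; true area = (apparent area) · cos φ.
True area of ice cap: 76000 × cos(74.7°) = 76000 × 0.2639 = 20050 km².
True area of national park: 67100 × cos(46.9°) = 67100 × 0.6833 = 45850 km².
Ratio = 20050 / 45850 ≈ 0.437.

0.437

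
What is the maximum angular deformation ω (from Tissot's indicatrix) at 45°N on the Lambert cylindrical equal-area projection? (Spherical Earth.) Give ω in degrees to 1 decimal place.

38.9°

The Lambert cylindrical equal-area projection is the cylindrical equal-area projection with its standard parallel at the equator (φ₀ = 0). For cylindrical equal-area with standard parallel φ₀, h = cos φ / cos φ₀ and k = cos φ₀ / cos φ, so h·k = 1.
At 45°: h = 0.7071, k = 1.414; principal scales a = 1.414, b = 0.7071.
sin(ω/2) = (a − b)/(a + b) = 0.7071/2.121 = 0.3333, so ω = 2 arcsin(0.3333) ≈ 38.9°.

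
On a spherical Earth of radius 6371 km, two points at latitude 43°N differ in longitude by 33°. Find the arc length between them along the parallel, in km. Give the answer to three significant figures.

2680 km

Arc length along a parallel = R cos φ · Δλ (with Δλ in radians).
= 6371 × cos 43° × (33° × π/180) = 6371 × 0.7314 × 0.5760 ≈ 2680 km.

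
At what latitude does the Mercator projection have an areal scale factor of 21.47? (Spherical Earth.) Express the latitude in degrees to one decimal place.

Mercator areal scale is sec²φ.
sec²φ = 21.47  ⇒  cos²φ = 0.04658  ⇒  cos φ = 0.2158.
φ = arccos(0.2158) ≈ 77.5°.

77.5°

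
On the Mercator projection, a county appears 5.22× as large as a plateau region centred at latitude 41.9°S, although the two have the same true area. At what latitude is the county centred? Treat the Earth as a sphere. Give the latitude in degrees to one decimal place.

For equal true areas on Mercator, apparent areas scale as sec²φ, so the ratio is cos²φ₂ / cos²φ₁.
cos²φ₂ / cos²φ₁ = 5.22  ⇒  cos φ₁ = cos 41.9° / √5.22 = 0.7443/2.285 = 0.3258.
φ₁ = arccos(0.3258) ≈ 71.0°.

71.0°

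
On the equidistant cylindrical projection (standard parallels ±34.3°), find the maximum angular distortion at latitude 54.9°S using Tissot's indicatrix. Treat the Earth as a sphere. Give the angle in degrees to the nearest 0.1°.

20.6°

With standard parallel φ₀ = 34.3°, the equirectangular projection gives x = Rλ cos φ₀, y = Rφ, so h = 1 and k = cos 34.3° / cos φ.
At 54.9°: h = 1.000, k = 1.437; principal scales a = 1.437, b = 1.000.
sin(ω/2) = (a − b)/(a + b) = 0.4367/2.437 = 0.1792, so ω = 2 arcsin(0.1792) ≈ 20.6°.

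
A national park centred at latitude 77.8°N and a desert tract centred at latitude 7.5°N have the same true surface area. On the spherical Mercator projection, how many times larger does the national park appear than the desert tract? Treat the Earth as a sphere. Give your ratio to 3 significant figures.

Mercator is conformal with k = sec φ, so areal scale = k² = sec²φ.
At 77.8°: sec²(77.8°) = 1/0.2113² = 22.39.
At 7.5°: sec²(7.5°) = 1/0.9914² = 1.017.
Ratio = 22.39/1.017 = cos²(7.5°)/cos²(77.8°) ≈ 22.0.

22.0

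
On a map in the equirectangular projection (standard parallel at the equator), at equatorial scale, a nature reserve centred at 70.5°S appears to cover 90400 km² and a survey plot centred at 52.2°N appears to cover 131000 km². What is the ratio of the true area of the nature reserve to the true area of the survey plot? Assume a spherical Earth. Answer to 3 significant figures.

0.376

On the plate carrée, areal scale = h·k = 1 × sec φ, so true area = apparent × cos φ.
True area of nature reserve: 90400 × cos(70.5°) = 90400 × 0.3338 = 30180 km².
True area of survey plot: 131000 × cos(52.2°) = 131000 × 0.6129 = 80290 km².
Ratio = 30180 / 80290 ≈ 0.376.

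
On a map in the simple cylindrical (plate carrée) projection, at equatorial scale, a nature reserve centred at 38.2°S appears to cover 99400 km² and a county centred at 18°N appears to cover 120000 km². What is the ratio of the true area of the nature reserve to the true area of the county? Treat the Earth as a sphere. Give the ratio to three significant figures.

0.684

On the plate carrée, areal scale = h·k = 1 × sec φ, so true area = apparent × cos φ.
True area of nature reserve: 99400 × cos(38.2°) = 99400 × 0.7859 = 78110 km².
True area of county: 120000 × cos(18°) = 120000 × 0.9511 = 114100 km².
Ratio = 78110 / 114100 ≈ 0.684.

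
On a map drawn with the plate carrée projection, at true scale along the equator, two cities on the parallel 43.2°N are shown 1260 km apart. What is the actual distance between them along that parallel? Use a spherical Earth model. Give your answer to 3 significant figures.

In the plate carrée (x = Rλ, y = Rφ), meridians are true-scale (h = 1) and parallels are stretched by k = sec φ.
Along the parallel at 43.2°, map distances are exaggerated by k = sec 43.2° = 1.372.
True distance = 1260 / 1.372 = 1260 × cos 43.2° ≈ 919 km.

919 km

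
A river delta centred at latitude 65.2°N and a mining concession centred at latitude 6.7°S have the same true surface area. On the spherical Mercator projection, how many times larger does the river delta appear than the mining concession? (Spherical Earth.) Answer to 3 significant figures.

5.61

Mercator is conformal with k = sec φ, so areal scale = k² = sec²φ.
At 65.2°: sec²(65.2°) = 1/0.4195² = 5.684.
At 6.7°: sec²(6.7°) = 1/0.9932² = 1.014.
Ratio = 5.684/1.014 = cos²(6.7°)/cos²(65.2°) ≈ 5.61.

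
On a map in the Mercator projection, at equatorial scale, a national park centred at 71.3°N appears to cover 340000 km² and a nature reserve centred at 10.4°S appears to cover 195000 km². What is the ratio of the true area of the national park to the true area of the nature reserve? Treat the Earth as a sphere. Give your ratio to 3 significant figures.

On Mercator the areal scale is sec²φ, so true area = apparent × cos²φ.
True area of national park: 340000 × cos²(71.3°) = 340000 × 0.1028 = 34950 km².
True area of nature reserve: 195000 × cos²(10.4°) = 195000 × 0.9674 = 188600 km².
Ratio = 34950 / 188600 ≈ 0.185.

0.185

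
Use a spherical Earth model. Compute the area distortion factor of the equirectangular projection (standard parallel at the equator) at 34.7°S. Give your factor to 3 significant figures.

1.22

Plate carrée maps x = Rλ, y = Rφ. The meridian scale is h = 1 and the parallel scale is k = 1/cos φ = sec φ.
Areal scale = h·k = 1 × sec φ; at 34.7°, h = 1.000, k = 1.216, so h·k = 1.216.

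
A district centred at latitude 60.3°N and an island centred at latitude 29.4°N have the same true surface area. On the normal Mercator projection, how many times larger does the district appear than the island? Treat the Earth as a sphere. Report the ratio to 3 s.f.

On Mercator, area is exaggerated by sec²φ = 1/cos²φ.
At 60.3°: sec²(60.3°) = 1/0.4955² = 4.074.
At 29.4°: sec²(29.4°) = 1/0.8712² = 1.317.
Ratio = 4.074/1.317 = cos²(29.4°)/cos²(60.3°) ≈ 3.09.

3.09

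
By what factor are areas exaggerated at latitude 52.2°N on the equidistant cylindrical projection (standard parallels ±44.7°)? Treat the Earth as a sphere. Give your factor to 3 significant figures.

The equidistant cylindrical projection with φ₀ = 44.7° has h = 1 (meridians true) and k = cos φ₀ / cos φ along parallels.
Areal scale = h·k = 1 × cos φ₀ / cos φ; at 52.2°, h = 1.000, k = 1.160, so h·k = 1.160.

1.16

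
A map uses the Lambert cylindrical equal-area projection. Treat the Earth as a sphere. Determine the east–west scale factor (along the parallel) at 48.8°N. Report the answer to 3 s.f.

1.52

The Lambert cylindrical equal-area projection is the cylindrical equal-area projection with its standard parallel at the equator (φ₀ = 0). A cylindrical equal-area projection with standard parallel φ₀ has meridian scale h = cos φ / cos φ₀ and parallel scale k = cos φ₀ / cos φ (so areas are preserved, h·k = 1).
k = cos 0° / cos 48.8° = 1.000/0.6587 = 1.518.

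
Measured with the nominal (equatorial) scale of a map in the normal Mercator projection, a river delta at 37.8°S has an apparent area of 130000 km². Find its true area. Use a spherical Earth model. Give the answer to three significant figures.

Mercator is conformal, so the point scale is isotropic: h = k = sec φ = 1/cos φ.
Areal scale = k² = sec²φ = 1/cos²(37.8°) = 1/0.7902² = 1.602.
True area = apparent / (areal scale) = 130000 / 1.602 ≈ 81200 km².

81200 km²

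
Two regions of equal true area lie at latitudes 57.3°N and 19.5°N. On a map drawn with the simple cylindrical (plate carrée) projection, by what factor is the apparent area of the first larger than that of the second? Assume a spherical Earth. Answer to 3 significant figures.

For the equirectangular projection with φ₀ = 0 (plate carrée), h = 1 along meridians and k = sec φ along parallels.
Areal scale at 57.3°: h·k = 1.000 × 1.851 = 1.851.
Areal scale at 19.5°: h·k = 1.000 × 1.061 = 1.061.
Ratio = 1.851/1.061 ≈ 1.74.

1.74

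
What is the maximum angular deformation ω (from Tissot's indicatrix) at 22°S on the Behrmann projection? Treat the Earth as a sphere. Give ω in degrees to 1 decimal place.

7.8°

The Behrmann projection is cylindrical equal-area with φ₀ = 30°. A cylindrical equal-area projection with standard parallel φ₀ has meridian scale h = cos φ / cos φ₀ and parallel scale k = cos φ₀ / cos φ (so areas are preserved, h·k = 1).
At 22°: h = 1.071, k = 0.9340; principal scales a = 1.071, b = 0.9340.
sin(ω/2) = (a − b)/(a + b) = 0.1366/2.005 = 0.06813, so ω = 2 arcsin(0.06813) ≈ 7.8°.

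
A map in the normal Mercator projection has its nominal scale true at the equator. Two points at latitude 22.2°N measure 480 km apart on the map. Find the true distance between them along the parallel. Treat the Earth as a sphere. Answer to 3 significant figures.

The Mercator projection is conformal; its linear scale factor is the same in every direction and equals sec φ = 1/cos φ.
Along the parallel at 22.2°, map distances are exaggerated by k = sec 22.2° = 1.080.
True distance = 480 / 1.080 = 480 × cos 22.2° ≈ 444 km.

444 km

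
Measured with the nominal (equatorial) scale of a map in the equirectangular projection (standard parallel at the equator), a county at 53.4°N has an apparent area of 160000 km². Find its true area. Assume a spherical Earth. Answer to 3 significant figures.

Plate carrée maps x = Rλ, y = Rφ. The meridian scale is h = 1 and the parallel scale is k = 1/cos φ = sec φ.
Areal scale = h·k = 1 × sec φ; at 53.4°, h = 1.000, k = 1.677, so h·k = 1.677.
True area = apparent / (areal scale) = 160000 / 1.677 ≈ 95400 km².

95400 km²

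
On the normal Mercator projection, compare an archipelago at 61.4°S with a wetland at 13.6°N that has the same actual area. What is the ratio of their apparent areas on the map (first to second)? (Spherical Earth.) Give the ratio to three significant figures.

4.12

Mercator areal scale is sec²φ.
At 61.4°: sec²(61.4°) = 1/0.4787² = 4.364.
At 13.6°: sec²(13.6°) = 1/0.9720² = 1.059.
Ratio = 4.364/1.059 = cos²(13.6°)/cos²(61.4°) ≈ 4.12.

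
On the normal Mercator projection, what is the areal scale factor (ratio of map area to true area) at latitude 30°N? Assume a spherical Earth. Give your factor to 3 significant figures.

The Mercator projection is conformal; its linear scale factor is the same in every direction and equals sec φ = 1/cos φ.
Areal scale = k² = sec²φ = 1/cos²(30°) = 1/0.8660² = 1.333.

1.33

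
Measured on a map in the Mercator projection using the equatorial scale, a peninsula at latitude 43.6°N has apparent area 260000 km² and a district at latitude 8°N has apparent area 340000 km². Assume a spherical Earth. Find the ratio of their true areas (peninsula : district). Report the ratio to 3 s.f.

0.409

On Mercator the areal scale is sec²φ, so true area = apparent × cos²φ.
True area of peninsula: 260000 × cos²(43.6°) = 260000 × 0.5244 = 136400 km².
True area of district: 340000 × cos²(8°) = 340000 × 0.9806 = 333400 km².
Ratio = 136400 / 333400 ≈ 0.409.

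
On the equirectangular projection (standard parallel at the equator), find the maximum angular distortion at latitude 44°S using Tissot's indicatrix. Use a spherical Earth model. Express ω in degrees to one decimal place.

18.8°

For the equirectangular projection with φ₀ = 0 (plate carrée), h = 1 along meridians and k = sec φ along parallels.
At 44°: h = 1.000, k = 1.390; principal scales a = 1.390, b = 1.000.
sin(ω/2) = (a − b)/(a + b) = 0.3902/2.390 = 0.1632, so ω = 2 arcsin(0.1632) ≈ 18.8°.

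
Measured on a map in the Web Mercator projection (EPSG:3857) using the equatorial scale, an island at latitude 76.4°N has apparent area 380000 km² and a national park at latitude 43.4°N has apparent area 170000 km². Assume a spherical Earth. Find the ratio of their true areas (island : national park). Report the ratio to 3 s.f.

0.234

On Mercator the areal scale is sec²φ, so true area = apparent × cos²φ.
True area of island: 380000 × cos²(76.4°) = 380000 × 0.05529 = 21010 km².
True area of national park: 170000 × cos²(43.4°) = 170000 × 0.5279 = 89740 km².
Ratio = 21010 / 89740 ≈ 0.234.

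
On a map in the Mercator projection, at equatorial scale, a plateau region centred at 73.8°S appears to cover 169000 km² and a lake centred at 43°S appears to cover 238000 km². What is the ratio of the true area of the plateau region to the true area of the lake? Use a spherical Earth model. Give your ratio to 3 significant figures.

On Mercator the areal scale is sec²φ, so true area = apparent × cos²φ.
True area of plateau region: 169000 × cos²(73.8°) = 169000 × 0.07784 = 13150 km².
True area of lake: 238000 × cos²(43°) = 238000 × 0.5349 = 127300 km².
Ratio = 13150 / 127300 ≈ 0.103.

0.103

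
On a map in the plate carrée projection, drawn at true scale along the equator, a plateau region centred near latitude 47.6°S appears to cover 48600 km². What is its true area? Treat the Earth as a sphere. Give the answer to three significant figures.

In the plate carrée (x = Rλ, y = Rφ), meridians are true-scale (h = 1) and parallels are stretched by k = sec φ.
Areal scale = h·k = 1 × sec φ; at 47.6°, h = 1.000, k = 1.483, so h·k = 1.483.
True area = apparent / (areal scale) = 48600 / 1.483 ≈ 32800 km².

32800 km²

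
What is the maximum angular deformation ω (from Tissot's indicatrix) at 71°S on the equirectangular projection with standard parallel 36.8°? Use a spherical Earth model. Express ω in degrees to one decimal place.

With standard parallel φ₀ = 36.8°, the equirectangular projection gives x = Rλ cos φ₀, y = Rφ, so h = 1 and k = cos 36.8° / cos φ.
At 71°: h = 1.000, k = 2.459; principal scales a = 2.459, b = 1.000.
sin(ω/2) = (a − b)/(a + b) = 1.459/3.459 = 0.4219, so ω = 2 arcsin(0.4219) ≈ 49.9°.

49.9°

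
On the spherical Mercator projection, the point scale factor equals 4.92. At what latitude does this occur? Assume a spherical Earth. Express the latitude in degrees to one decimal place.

Mercator scale is k = sec φ = 1/cos φ.
1/cos φ = 4.92  ⇒  cos φ = 0.2033  ⇒  φ = arccos(0.2033) ≈ 78.3°.

78.3°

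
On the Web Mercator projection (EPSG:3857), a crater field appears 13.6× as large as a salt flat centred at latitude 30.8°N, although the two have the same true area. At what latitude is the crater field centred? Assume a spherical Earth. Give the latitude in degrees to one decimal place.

For equal true areas on Mercator, apparent areas scale as sec²φ, so the ratio is cos²φ₂ / cos²φ₁.
cos²φ₂ / cos²φ₁ = 13.6  ⇒  cos φ₁ = cos 30.8° / √13.6 = 0.8590/3.688 = 0.2329.
φ₁ = arccos(0.2329) ≈ 76.5°.

76.5°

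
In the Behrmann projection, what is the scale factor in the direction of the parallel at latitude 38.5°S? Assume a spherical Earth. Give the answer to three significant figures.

The Behrmann projection is cylindrical equal-area with φ₀ = 30°. A cylindrical equal-area projection with standard parallel φ₀ has meridian scale h = cos φ / cos φ₀ and parallel scale k = cos φ₀ / cos φ (so areas are preserved, h·k = 1).
k = cos 30° / cos 38.5° = 0.8660/0.7826 = 1.107.

1.11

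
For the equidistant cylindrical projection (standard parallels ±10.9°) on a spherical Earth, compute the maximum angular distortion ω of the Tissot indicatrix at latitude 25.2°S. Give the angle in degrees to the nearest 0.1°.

In the equirectangular projection with standard parallel φ₀ = 10.9° (x = Rλ cos φ₀, y = Rφ), meridians are true-scale (h = 1) and the parallel scale is k = cos φ₀ / cos φ.
At 25.2°: h = 1.000, k = 1.085; principal scales a = 1.085, b = 1.000.
sin(ω/2) = (a − b)/(a + b) = 0.08524/2.085 = 0.04088, so ω = 2 arcsin(0.04088) ≈ 4.7°.

4.7°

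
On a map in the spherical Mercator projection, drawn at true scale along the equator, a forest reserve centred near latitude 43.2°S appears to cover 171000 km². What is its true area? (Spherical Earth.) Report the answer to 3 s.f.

For Mercator, h = k = sec φ (a conformal cylindrical projection has a single point scale, 1/cos φ).
Areal scale = k² = sec²φ = 1/cos²(43.2°) = 1/0.7290² = 1.882.
True area = apparent / (areal scale) = 171000 / 1.882 ≈ 90900 km².

90900 km²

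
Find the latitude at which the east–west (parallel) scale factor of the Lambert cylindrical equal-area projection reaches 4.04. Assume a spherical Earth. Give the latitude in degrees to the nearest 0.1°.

The Lambert cylindrical equal-area projection is the cylindrical equal-area projection with its standard parallel at the equator (φ₀ = 0). For cylindrical equal-area with standard parallel φ₀, h = cos φ / cos φ₀ and k = cos φ₀ / cos φ, so h·k = 1.
k = cos φ₀ / cos φ = 4.04  ⇒  cos φ = cos 0° / 4.04 = 0.2475.
φ = arccos(0.2475) ≈ 75.7°.

75.7°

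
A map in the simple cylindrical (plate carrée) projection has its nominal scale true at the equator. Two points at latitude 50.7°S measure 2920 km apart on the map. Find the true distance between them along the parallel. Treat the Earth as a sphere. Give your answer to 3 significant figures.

For the equirectangular projection with φ₀ = 0 (plate carrée), h = 1 along meridians and k = sec φ along parallels.
Along the parallel at 50.7°, map distances are exaggerated by k = sec 50.7° = 1.579.
True distance = 2920 / 1.579 = 2920 × cos 50.7° ≈ 1850 km.

1850 km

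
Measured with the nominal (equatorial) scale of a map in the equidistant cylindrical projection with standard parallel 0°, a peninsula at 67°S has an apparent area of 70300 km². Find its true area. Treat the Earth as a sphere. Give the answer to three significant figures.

For the equirectangular projection with φ₀ = 0 (plate carrée), h = 1 along meridians and k = sec φ along parallels.
Areal scale = h·k = 1 × sec φ; at 67°, h = 1.000, k = 2.559, so h·k = 2.559.
True area = apparent / (areal scale) = 70300 / 2.559 ≈ 27500 km².

27500 km²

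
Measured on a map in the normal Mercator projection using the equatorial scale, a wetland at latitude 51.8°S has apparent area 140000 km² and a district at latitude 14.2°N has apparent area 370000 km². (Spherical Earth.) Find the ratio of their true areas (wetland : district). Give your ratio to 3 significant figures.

0.154

On Mercator the areal scale is sec²φ, so true area = apparent × cos²φ.
True area of wetland: 140000 × cos²(51.8°) = 140000 × 0.3824 = 53540 km².
True area of district: 370000 × cos²(14.2°) = 370000 × 0.9398 = 347700 km².
Ratio = 53540 / 347700 ≈ 0.154.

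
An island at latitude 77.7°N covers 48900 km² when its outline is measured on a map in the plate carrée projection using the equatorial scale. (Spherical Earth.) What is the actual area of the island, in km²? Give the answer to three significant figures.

10400 km²

In the plate carrée (x = Rλ, y = Rφ), meridians are true-scale (h = 1) and parallels are stretched by k = sec φ.
Areal scale = h·k = 1 × sec φ; at 77.7°, h = 1.000, k = 4.694, so h·k = 4.694.
True area = apparent / (areal scale) = 48900 / 4.694 ≈ 10400 km².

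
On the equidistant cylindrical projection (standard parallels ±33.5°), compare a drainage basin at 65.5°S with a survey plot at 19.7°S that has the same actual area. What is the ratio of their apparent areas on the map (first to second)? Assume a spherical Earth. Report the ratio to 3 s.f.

The equidistant cylindrical projection with φ₀ = 33.5° has h = 1 (meridians true) and k = cos φ₀ / cos φ along parallels.
Areal scale at 65.5°: h·k = 1.000 × 2.011 = 2.011.
Areal scale at 19.7°: h·k = 1.000 × 0.8857 = 0.8857.
Ratio = 2.011/0.8857 ≈ 2.27.

2.27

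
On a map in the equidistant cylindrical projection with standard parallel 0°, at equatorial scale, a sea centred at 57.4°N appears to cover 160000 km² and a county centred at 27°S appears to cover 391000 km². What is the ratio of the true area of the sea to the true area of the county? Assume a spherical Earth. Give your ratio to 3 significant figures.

Plate carrée has h = 1 and k = sec φ, giving areal scale sec φ; true area = (apparent area) · cos φ.
True area of sea: 160000 × cos(57.4°) = 160000 × 0.5388 = 86200 km².
True area of county: 391000 × cos(27°) = 391000 × 0.8910 = 348400 km².
Ratio = 86200 / 348400 ≈ 0.247.

0.247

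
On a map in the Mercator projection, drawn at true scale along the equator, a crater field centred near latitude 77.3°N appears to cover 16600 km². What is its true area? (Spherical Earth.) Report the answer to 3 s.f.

802 km²

Mercator is conformal, so the point scale is isotropic: h = k = sec φ = 1/cos φ.
Areal scale = k² = sec²φ = 1/cos²(77.3°) = 1/0.2198² = 20.69.
True area = apparent / (areal scale) = 16600 / 20.69 ≈ 802 km².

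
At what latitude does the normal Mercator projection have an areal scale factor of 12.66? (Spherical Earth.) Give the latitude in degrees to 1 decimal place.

Mercator areal scale is sec²φ.
sec²φ = 12.66  ⇒  cos²φ = 0.07899  ⇒  cos φ = 0.2810.
φ = arccos(0.2810) ≈ 73.7°.

73.7°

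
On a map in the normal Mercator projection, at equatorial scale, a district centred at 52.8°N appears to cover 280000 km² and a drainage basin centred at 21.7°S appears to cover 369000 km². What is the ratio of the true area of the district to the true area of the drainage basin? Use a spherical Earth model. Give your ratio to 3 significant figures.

0.321

Since Mercator area scale is 1/cos²φ, the true area equals the apparent area multiplied by cos²φ.
True area of district: 280000 × cos²(52.8°) = 280000 × 0.3655 = 102400 km².
True area of drainage basin: 369000 × cos²(21.7°) = 369000 × 0.8633 = 318600 km².
Ratio = 102400 / 318600 ≈ 0.321.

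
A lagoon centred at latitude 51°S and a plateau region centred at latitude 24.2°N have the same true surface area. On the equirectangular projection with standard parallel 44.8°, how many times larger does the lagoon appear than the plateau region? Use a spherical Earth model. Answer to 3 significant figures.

With standard parallel φ₀ = 44.8°, the equirectangular projection gives x = Rλ cos φ₀, y = Rφ, so h = 1 and k = cos 44.8° / cos φ.
Areal scale at 51°: h·k = 1.000 × 1.128 = 1.128.
Areal scale at 24.2°: h·k = 1.000 × 0.7779 = 0.7779.
Ratio = 1.128/0.7779 ≈ 1.45.

1.45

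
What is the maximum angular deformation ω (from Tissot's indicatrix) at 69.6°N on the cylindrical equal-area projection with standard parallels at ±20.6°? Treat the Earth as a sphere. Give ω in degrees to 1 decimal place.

98.3°

Cylindrical equal-area (φ₀ = 20.6°): h = cos φ / cos 20.6° along meridians, k = cos 20.6° / cos φ along parallels; h·k = 1.
At 69.6°: h = 0.3724, k = 2.685; principal scales a = 2.685, b = 0.3724.
sin(ω/2) = (a − b)/(a + b) = 2.313/3.058 = 0.7564, so ω = 2 arcsin(0.7564) ≈ 98.3°.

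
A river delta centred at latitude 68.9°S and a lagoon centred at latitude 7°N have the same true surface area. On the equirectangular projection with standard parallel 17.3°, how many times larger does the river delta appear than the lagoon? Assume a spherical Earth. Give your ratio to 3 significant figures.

2.76

With standard parallel φ₀ = 17.3°, the equirectangular projection gives x = Rλ cos φ₀, y = Rφ, so h = 1 and k = cos 17.3° / cos φ.
Areal scale at 68.9°: h·k = 1.000 × 2.652 = 2.652.
Areal scale at 7°: h·k = 1.000 × 0.9619 = 0.9619.
Ratio = 2.652/0.9619 ≈ 2.76.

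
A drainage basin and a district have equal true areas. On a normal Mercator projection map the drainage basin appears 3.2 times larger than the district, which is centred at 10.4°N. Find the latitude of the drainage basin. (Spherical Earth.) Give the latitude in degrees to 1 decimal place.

For equal true areas on Mercator, apparent areas scale as sec²φ, so the ratio is cos²φ₂ / cos²φ₁.
cos²φ₂ / cos²φ₁ = 3.2  ⇒  cos φ₁ = cos 10.4° / √3.2 = 0.9836/1.789 = 0.5498.
φ₁ = arccos(0.5498) ≈ 56.6°.

56.6°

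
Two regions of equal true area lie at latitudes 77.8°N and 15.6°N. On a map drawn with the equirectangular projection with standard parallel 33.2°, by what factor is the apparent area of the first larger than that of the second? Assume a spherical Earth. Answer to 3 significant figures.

The equidistant cylindrical projection with φ₀ = 33.2° has h = 1 (meridians true) and k = cos φ₀ / cos φ along parallels.
Areal scale at 77.8°: h·k = 1.000 × 3.960 = 3.960.
Areal scale at 15.6°: h·k = 1.000 × 0.8688 = 0.8688.
Ratio = 3.960/0.8688 ≈ 4.56.

4.56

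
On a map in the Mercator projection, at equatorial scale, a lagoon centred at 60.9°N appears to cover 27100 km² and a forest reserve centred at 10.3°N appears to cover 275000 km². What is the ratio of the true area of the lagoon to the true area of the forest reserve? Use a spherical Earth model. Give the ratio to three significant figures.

On Mercator the areal scale is sec²φ, so true area = apparent × cos²φ.
True area of lagoon: 27100 × cos²(60.9°) = 27100 × 0.2365 = 6410 km².
True area of forest reserve: 275000 × cos²(10.3°) = 275000 × 0.9680 = 266200 km².
Ratio = 6410 / 266200 ≈ 0.0241.

0.0241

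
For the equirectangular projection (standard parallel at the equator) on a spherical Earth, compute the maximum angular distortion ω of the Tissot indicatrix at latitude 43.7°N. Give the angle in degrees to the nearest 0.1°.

In the plate carrée (x = Rλ, y = Rφ), meridians are true-scale (h = 1) and parallels are stretched by k = sec φ.
At 43.7°: h = 1.000, k = 1.383; principal scales a = 1.383, b = 1.000.
sin(ω/2) = (a − b)/(a + b) = 0.3832/2.383 = 0.1608, so ω = 2 arcsin(0.1608) ≈ 18.5°.

18.5°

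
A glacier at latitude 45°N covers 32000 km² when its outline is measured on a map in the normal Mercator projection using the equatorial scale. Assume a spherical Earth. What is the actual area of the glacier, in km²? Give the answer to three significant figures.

Mercator is conformal, so the point scale is isotropic: h = k = sec φ = 1/cos φ.
Areal scale = k² = sec²φ = 1/cos²(45°) = 1/0.7071² = 2.000.
True area = apparent / (areal scale) = 32000 / 2.000 ≈ 16000 km².

16000 km²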